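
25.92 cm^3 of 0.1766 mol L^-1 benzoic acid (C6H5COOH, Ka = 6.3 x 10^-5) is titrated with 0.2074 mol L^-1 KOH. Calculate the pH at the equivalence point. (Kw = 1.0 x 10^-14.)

n(C6H5COOH) = 0.1766 x 0.02592 = 0.004577 mol; V(KOH) at equivalence = 0.004577/0.2074 = 0.02207 L.
At equivalence all the acid is converted to C6H5COO-; total volume = 0.02592 + 0.02207 = 0.04799 L, so [C6H5COO-] = 0.004577/0.04799 = 0.09538 M.
Kb = Kw/Ka = 1.0e-14 / 6.3 x 10^-5 = 1.59e-10.
[OH^-] = sqrt(Kb x [C6H5COO-]) = sqrt(1.59e-10 x 0.09538) = 3.89e-6 M.
pOH = 5.41, so pH = 14.00 - 5.41 = 8.59.

8.59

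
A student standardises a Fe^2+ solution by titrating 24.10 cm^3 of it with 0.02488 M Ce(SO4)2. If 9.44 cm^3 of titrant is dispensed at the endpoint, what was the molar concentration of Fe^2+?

n(Ce(SO4)2) = 0.02488 x 0.009440 = 0.0002349 mol.
From the balanced equation, 1 mol Ce(SO4)2 reacts with 1 mol Fe^2+, so n(Fe^2+) = 0.0002349 x 1/1 = 0.0002349 mol.
[Fe^2+] = 0.0002349 / 0.02410 L = 0.00975 M.

0.00975 M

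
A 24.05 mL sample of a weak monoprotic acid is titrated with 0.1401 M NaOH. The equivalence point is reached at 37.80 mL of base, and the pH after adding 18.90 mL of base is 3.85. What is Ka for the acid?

18.90 mL is half of the equivalence volume, so this is the half-equivalence point where [HA] = [A^-].
At half-equivalence pH = pKa, so pKa = 3.85.
Ka = 10^(-3.85) = 1.4 x 10^-4.

1.4 x 10^-4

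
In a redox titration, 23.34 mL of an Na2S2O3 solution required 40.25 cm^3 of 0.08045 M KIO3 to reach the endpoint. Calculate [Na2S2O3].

n(KIO3) = 0.08045 x 0.04025 = 0.003238 mol.
From the balanced equation, 1 mol KIO3 reacts with 6 mol Na2S2O3, so n(Na2S2O3) = 0.003238 x 6/1 = 0.01943 mol.
[Na2S2O3] = 0.01943 / 0.02334 L = 0.832 M.

0.832 M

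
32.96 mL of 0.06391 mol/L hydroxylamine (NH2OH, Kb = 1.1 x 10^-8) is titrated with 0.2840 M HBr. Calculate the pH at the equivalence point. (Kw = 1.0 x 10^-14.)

n(NH2OH) = 0.06391 x 0.03296 = 0.002106 mol; V(HBr) at equivalence = 0.002106/0.2840 = 0.007417 L.
At equivalence the base is fully converted to NH3OH+; total volume = 0.04038 L, so [NH3OH+] = 0.002106/0.04038 = 0.05217 M.
Ka(NH3OH+) = Kw/Kb = 1.0e-14 / 1.1 x 10^-8 = 9.09e-7.
[H^+] = sqrt(Ka x [NH3OH+]) = sqrt(9.09e-7 x 0.05217) = 0.000218 M.
pH = -log(0.000218) = 3.66.

3.66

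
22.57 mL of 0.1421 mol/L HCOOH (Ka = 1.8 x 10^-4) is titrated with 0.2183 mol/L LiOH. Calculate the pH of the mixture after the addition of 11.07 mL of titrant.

Initial n(HCOOH) = 0.1421 x 0.02257 = 0.003207 mol.
n(LiOH) added = 0.2183 x 0.01107 = 0.002417 mol, converting that many moles of HCOOH to HCOO-.
Remaining n(HCOOH) = 0.0007906 mol; n(HCOO-) = 0.002417 mol.
By Henderson-Hasselbalch, pH = pKa + log([A^-]/[HA]) = 3.74 + log(0.002417/0.0007906) = 3.74 + (+0.49) = 4.23.

4.23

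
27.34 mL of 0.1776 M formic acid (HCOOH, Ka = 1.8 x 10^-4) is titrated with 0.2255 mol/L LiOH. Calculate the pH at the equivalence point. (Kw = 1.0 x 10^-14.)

n(HCOOH) = 0.1776 x 0.02734 = 0.004856 mol; V(LiOH) at equivalence = 0.004856/0.2255 = 0.02153 L.
At equivalence all the acid is converted to HCOO-; total volume = 0.02734 + 0.02153 = 0.04887 L, so [HCOO-] = 0.004856/0.04887 = 0.09935 M.
Kb = Kw/Ka = 1.0e-14 / 1.8 x 10^-4 = 5.56e-11.
[OH^-] = sqrt(Kb x [HCOO-]) = sqrt(5.56e-11 x 0.09935) = 2.35e-6 M.
pOH = 5.63, so pH = 14.00 - 5.63 = 8.37.

8.37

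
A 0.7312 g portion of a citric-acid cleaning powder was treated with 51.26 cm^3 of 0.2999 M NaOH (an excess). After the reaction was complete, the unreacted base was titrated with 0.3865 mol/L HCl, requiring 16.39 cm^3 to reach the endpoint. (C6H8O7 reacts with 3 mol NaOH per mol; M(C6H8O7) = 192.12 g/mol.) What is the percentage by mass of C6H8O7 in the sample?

79.2%

Total n(NaOH) added = 0.2999 x 0.05126 = 0.01537 mol.
n(HCl) used = 0.3865 x 0.01639 = 0.006335 mol, which equals the excess n(NaOH).
So n(NaOH) consumed by the sample = 0.01537 - 0.006335 = 0.009038 mol.
n(C6H8O7) = 0.009038 / 3 = 0.003013 mol.
mass C6H8O7 = 0.003013 x 192.12 = 0.5788 g, so %C6H8O7 = 0.5788/0.7312 x 100 = 79.2%.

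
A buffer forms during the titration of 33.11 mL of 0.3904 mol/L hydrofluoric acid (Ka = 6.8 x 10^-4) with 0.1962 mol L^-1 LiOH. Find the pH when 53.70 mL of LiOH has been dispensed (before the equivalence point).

Initial n(HF) = 0.3904 x 0.03311 = 0.01293 mol.
n(LiOH) added = 0.1962 x 0.05370 = 0.01054 mol, converting that many moles of HF to F-.
Remaining n(HF) = 0.002390 mol; n(F-) = 0.01054 mol.
By Henderson-Hasselbalch, pH = pKa + log([A^-]/[HA]) = 3.17 + log(0.01054/0.002390) = 3.17 + (+0.64) = 3.81.

3.81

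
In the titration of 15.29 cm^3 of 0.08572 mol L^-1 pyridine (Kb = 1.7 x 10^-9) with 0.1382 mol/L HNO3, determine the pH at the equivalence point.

3.25

n(C5H5N) = 0.08572 x 0.01529 = 0.001311 mol; V(HNO3) at equivalence = 0.001311/0.1382 = 0.009484 L.
At equivalence the base is fully converted to C5H5NH+; total volume = 0.02477 L, so [C5H5NH+] = 0.001311/0.02477 = 0.05291 M.
Ka(C5H5NH+) = Kw/Kb = 1.0e-14 / 1.7 x 10^-9 = 5.88e-6.
[H^+] = sqrt(Ka x [C5H5NH+]) = sqrt(5.88e-6 x 0.05291) = 0.000558 M.
pH = -log(0.000558) = 3.25.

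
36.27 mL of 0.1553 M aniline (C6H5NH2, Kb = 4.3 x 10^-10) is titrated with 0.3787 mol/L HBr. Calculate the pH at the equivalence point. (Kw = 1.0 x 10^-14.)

n(C6H5NH2) = 0.1553 x 0.03627 = 0.005633 mol; V(HBr) at equivalence = 0.005633/0.3787 = 0.01487 L.
At equivalence the base is fully converted to C6H5NH3+; total volume = 0.05114 L, so [C6H5NH3+] = 0.005633/0.05114 = 0.1101 M.
Ka(C6H5NH3+) = Kw/Kb = 1.0e-14 / 4.3 x 10^-10 = 2.33e-5.
[H^+] = sqrt(Ka x [C6H5NH3+]) = sqrt(2.33e-5 x 0.1101) = 0.00160 M.
pH = -log(0.00160) = 2.80.

2.80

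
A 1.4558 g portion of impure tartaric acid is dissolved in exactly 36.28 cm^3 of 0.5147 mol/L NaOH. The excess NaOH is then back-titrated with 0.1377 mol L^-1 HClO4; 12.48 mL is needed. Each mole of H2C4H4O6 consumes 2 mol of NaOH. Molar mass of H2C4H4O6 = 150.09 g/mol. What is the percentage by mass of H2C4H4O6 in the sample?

87.4%

Total n(NaOH) added = 0.5147 x 0.03628 = 0.01867 mol.
n(HClO4) used = 0.1377 x 0.01248 = 0.001718 mol, which equals the excess n(NaOH).
So n(NaOH) consumed by the sample = 0.01867 - 0.001718 = 0.01695 mol.
n(H2C4H4O6) = 0.01695 / 2 = 0.008477 mol.
mass H2C4H4O6 = 0.008477 x 150.09 = 1.272 g, so %H2C4H4O6 = 1.272/1.4558 x 100 = 87.4%.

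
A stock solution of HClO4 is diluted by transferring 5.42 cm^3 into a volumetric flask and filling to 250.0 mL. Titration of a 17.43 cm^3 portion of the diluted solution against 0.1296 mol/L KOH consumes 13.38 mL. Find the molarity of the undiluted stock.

4.59 M

n(KOH) = 0.1296 x 0.01338 = 0.001734 mol.
n(HClO4) in the aliquot = 0.001734 mol.
[diluted HClO4] = 0.001734 / 0.01743 = 0.09949 M.
Dilution factor = 250.0/5.420 = 46.13, so [stock] = 0.09949 x 46.13 = 4.59 M.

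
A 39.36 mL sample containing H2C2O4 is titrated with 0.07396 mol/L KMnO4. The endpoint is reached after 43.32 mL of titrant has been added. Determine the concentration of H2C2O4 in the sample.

0.204 M

n(KMnO4) = 0.07396 x 0.04332 = 0.003204 mol.
From the balanced equation, 2 mol KMnO4 reacts with 5 mol H2C2O4, so n(H2C2O4) = 0.003204 x 5/2 = 0.008010 mol.
[H2C2O4] = 0.008010 / 0.03936 L = 0.204 M.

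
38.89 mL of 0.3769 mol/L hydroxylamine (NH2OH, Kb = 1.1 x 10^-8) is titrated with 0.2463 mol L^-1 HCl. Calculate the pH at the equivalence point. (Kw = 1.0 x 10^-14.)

n(NH2OH) = 0.3769 x 0.03889 = 0.01466 mol; V(HCl) at equivalence = 0.01466/0.2463 = 0.05951 L.
At equivalence the base is fully converted to NH3OH+; total volume = 0.09840 L, so [NH3OH+] = 0.01466/0.09840 = 0.1490 M.
Ka(NH3OH+) = Kw/Kb = 1.0e-14 / 1.1 x 10^-8 = 9.09e-7.
[H^+] = sqrt(Ka x [NH3OH+]) = sqrt(9.09e-7 x 0.1490) = 0.000368 M.
pH = -log(0.000368) = 3.43.

3.43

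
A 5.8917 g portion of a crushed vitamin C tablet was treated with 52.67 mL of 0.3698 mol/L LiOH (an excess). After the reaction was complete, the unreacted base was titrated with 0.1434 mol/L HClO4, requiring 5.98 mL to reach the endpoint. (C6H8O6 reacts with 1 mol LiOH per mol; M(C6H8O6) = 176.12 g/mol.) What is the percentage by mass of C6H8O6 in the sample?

55.7%

Total n(LiOH) added = 0.3698 x 0.05267 = 0.01948 mol.
n(HClO4) used = 0.1434 x 0.005980 = 0.0008575 mol, which equals the excess n(LiOH).
So n(LiOH) consumed by the sample = 0.01948 - 0.0008575 = 0.01862 mol.
n(C6H8O6) = 0.01862 / 1 = 0.01862 mol.
mass C6H8O6 = 0.01862 x 176.12 = 3.279 g, so %C6H8O6 = 3.279/5.8917 x 100 = 55.7%.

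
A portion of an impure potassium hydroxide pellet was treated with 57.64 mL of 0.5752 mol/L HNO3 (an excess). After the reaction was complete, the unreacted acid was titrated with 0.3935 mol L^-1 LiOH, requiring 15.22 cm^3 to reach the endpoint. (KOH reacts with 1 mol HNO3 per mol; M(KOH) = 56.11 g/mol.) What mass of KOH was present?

Total n(HNO3) added = 0.5752 x 0.05764 = 0.03315 mol.
n(LiOH) used = 0.3935 x 0.01522 = 0.005989 mol, which equals the excess n(HNO3).
So n(HNO3) consumed by the sample = 0.03315 - 0.005989 = 0.02717 mol.
n(KOH) = 0.02717 / 1 = 0.02717 mol.
mass = 0.02717 mol x 56.11 g/mol = 1.52 g.

1.52 g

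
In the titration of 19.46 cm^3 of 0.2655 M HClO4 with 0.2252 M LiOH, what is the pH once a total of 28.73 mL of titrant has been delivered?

n(acid) = 0.2655 x 0.01946 = 0.005167 mol; n(LiOH) added = 0.2252 x 0.02873 = 0.006470 mol.
Base is in excess by 0.006470 - 0.005167 = 0.001303 mol in a total volume of 0.04819 L.
[OH^-] = 0.001303/0.04819 = 0.02705 M, so pOH = 1.57 and pH = 14.00 - 1.57 = 12.43.

12.43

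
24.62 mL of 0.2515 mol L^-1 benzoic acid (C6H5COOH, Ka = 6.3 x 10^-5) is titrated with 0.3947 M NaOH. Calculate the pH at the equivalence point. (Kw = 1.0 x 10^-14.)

n(C6H5COOH) = 0.2515 x 0.02462 = 0.006192 mol; V(NaOH) at equivalence = 0.006192/0.3947 = 0.01569 L.
At equivalence all the acid is converted to C6H5COO-; total volume = 0.02462 + 0.01569 = 0.04031 L, so [C6H5COO-] = 0.006192/0.04031 = 0.1536 M.
Kb = Kw/Ka = 1.0e-14 / 6.3 x 10^-5 = 1.59e-10.
[OH^-] = sqrt(Kb x [C6H5COO-]) = sqrt(1.59e-10 x 0.1536) = 4.94e-6 M.
pOH = 5.31, so pH = 14.00 - 5.31 = 8.69.

8.69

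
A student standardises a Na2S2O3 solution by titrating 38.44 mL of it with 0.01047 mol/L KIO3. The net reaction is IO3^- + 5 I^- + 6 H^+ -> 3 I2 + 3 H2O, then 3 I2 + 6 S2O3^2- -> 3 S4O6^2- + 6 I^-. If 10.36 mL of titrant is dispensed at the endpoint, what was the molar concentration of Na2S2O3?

0.0169 M

n(KIO3) = 0.01047 x 0.01036 = 0.0001085 mol.
From the balanced equation, 1 mol KIO3 reacts with 6 mol Na2S2O3, so n(Na2S2O3) = 0.0001085 x 6/1 = 0.0006508 mol.
[Na2S2O3] = 0.0006508 / 0.03844 L = 0.0169 M.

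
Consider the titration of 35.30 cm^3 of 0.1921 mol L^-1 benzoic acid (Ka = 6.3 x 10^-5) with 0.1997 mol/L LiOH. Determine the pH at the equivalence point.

8.60

n(C6H5COOH) = 0.1921 x 0.03530 = 0.006781 mol; V(LiOH) at equivalence = 0.006781/0.1997 = 0.03396 L.
At equivalence all the acid is converted to C6H5COO-; total volume = 0.03530 + 0.03396 = 0.06926 L, so [C6H5COO-] = 0.006781/0.06926 = 0.09791 M.
Kb = Kw/Ka = 1.0e-14 / 6.3 x 10^-5 = 1.59e-10.
[OH^-] = sqrt(Kb x [C6H5COO-]) = sqrt(1.59e-10 x 0.09791) = 3.94e-6 M.
pOH = 5.40, so pH = 14.00 - 5.40 = 8.60.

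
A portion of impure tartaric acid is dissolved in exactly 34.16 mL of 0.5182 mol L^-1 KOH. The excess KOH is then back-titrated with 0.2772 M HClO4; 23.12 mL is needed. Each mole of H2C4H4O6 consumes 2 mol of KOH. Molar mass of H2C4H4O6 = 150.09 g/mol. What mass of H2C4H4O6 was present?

Total n(KOH) added = 0.5182 x 0.03416 = 0.01770 mol.
n(HClO4) used = 0.2772 x 0.02312 = 0.006409 mol, which equals the excess n(KOH).
So n(KOH) consumed by the sample = 0.01770 - 0.006409 = 0.01129 mol.
n(H2C4H4O6) = 0.01129 / 2 = 0.005646 mol.
mass = 0.005646 mol x 150.09 g/mol = 0.847 g.

0.847 g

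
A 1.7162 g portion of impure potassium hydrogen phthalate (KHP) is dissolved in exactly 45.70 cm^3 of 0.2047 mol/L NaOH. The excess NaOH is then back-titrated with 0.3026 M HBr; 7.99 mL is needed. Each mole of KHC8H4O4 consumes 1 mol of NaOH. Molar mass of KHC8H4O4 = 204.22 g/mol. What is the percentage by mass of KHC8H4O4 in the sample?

82.5%

Total n(NaOH) added = 0.2047 x 0.04570 = 0.009355 mol.
n(HBr) used = 0.3026 x 0.007990 = 0.002418 mol, which equals the excess n(NaOH).
So n(NaOH) consumed by the sample = 0.009355 - 0.002418 = 0.006937 mol.
n(KHC8H4O4) = 0.006937 / 1 = 0.006937 mol.
mass KHC8H4O4 = 0.006937 x 204.22 = 1.417 g, so %KHC8H4O4 = 1.417/1.7162 x 100 = 82.5%.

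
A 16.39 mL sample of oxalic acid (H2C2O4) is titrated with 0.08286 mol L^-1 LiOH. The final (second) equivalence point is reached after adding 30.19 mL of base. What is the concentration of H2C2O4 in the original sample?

0.0763 M

n(LiOH) = 0.08286 x 0.03019 = 0.002502 mol.
At the final (second) equivalence point, 2 mol OH^- react per mol H2C2O4, so n(H2C2O4) = 0.002502 / 2 = 0.001251 mol.
[H2C2O4] = 0.001251 / 0.01639 L = 0.0763 M.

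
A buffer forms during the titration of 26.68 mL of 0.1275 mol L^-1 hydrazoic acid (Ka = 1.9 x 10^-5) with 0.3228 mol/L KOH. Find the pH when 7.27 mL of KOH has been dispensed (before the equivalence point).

5.07

Initial n(HN3) = 0.1275 x 0.02668 = 0.003402 mol.
n(KOH) added = 0.3228 x 0.007270 = 0.002347 mol, converting that many moles of HN3 to N3-.
Remaining n(HN3) = 0.001055 mol; n(N3-) = 0.002347 mol.
By Henderson-Hasselbalch, pH = pKa + log([A^-]/[HA]) = 4.72 + log(0.002347/0.001055) = 4.72 + (+0.35) = 5.07.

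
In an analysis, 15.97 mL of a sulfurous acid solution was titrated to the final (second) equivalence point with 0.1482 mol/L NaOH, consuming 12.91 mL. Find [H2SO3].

0.0599 M

n(NaOH) = 0.1482 x 0.01291 = 0.001913 mol.
At the final (second) equivalence point, 2 mol OH^- react per mol H2SO3, so n(H2SO3) = 0.001913 / 2 = 0.0009566 mol.
[H2SO3] = 0.0009566 / 0.01597 L = 0.0599 M.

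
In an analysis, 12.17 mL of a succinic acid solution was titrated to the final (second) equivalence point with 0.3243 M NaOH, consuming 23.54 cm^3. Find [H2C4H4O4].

n(NaOH) = 0.3243 x 0.02354 = 0.007634 mol.
At the final (second) equivalence point, 2 mol OH^- react per mol H2C4H4O4, so n(H2C4H4O4) = 0.007634 / 2 = 0.003817 mol.
[H2C4H4O4] = 0.003817 / 0.01217 L = 0.314 M.

0.314 M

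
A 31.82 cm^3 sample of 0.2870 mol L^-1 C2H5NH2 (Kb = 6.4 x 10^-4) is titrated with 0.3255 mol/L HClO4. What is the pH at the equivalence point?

5.81

n(C2H5NH2) = 0.2870 x 0.03182 = 0.009132 mol; V(HClO4) at equivalence = 0.009132/0.3255 = 0.02806 L.
At equivalence the base is fully converted to C2H5NH3+; total volume = 0.05988 L, so [C2H5NH3+] = 0.009132/0.05988 = 0.1525 M.
Ka(C2H5NH3+) = Kw/Kb = 1.0e-14 / 6.4 x 10^-4 = 1.56e-11.
[H^+] = sqrt(Ka x [C2H5NH3+]) = sqrt(1.56e-11 x 0.1525) = 1.54e-6 M.
pH = -log(1.54e-6) = 5.81.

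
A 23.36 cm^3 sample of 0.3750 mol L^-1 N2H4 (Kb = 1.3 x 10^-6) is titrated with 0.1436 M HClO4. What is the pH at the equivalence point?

n(N2H4) = 0.3750 x 0.02336 = 0.008760 mol; V(HClO4) at equivalence = 0.008760/0.1436 = 0.06100 L.
At equivalence the base is fully converted to N2H5+; total volume = 0.08436 L, so [N2H5+] = 0.008760/0.08436 = 0.1038 M.
Ka(N2H5+) = Kw/Kb = 1.0e-14 / 1.3 x 10^-6 = 7.69e-9.
[H^+] = sqrt(Ka x [N2H5+]) = sqrt(7.69e-9 x 0.1038) = 2.83e-5 M.
pH = -log(2.83e-5) = 4.55.

4.55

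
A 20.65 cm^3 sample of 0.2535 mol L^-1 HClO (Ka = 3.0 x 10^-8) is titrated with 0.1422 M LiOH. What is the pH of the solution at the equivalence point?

10.24

n(HClO) = 0.2535 x 0.02065 = 0.005235 mol; V(LiOH) at equivalence = 0.005235/0.1422 = 0.03681 L.
At equivalence all the acid is converted to ClO-; total volume = 0.02065 + 0.03681 = 0.05746 L, so [ClO-] = 0.005235/0.05746 = 0.09110 M.
Kb = Kw/Ka = 1.0e-14 / 3.0 x 10^-8 = 3.33e-7.
[OH^-] = sqrt(Kb x [ClO-]) = sqrt(3.33e-7 x 0.09110) = 0.000174 M.
pOH = 3.76, so pH = 14.00 - 3.76 = 10.24.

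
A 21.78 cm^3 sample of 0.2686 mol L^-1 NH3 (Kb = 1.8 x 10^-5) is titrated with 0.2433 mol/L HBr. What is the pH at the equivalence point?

5.07

n(NH3) = 0.2686 x 0.02178 = 0.005850 mol; V(HBr) at equivalence = 0.005850/0.2433 = 0.02404 L.
At equivalence the base is fully converted to NH4+; total volume = 0.04582 L, so [NH4+] = 0.005850/0.04582 = 0.1277 M.
Ka(NH4+) = Kw/Kb = 1.0e-14 / 1.8 x 10^-5 = 5.56e-10.
[H^+] = sqrt(Ka x [NH4+]) = sqrt(5.56e-10 x 0.1277) = 8.42e-6 M.
pH = -log(8.42e-6) = 5.07.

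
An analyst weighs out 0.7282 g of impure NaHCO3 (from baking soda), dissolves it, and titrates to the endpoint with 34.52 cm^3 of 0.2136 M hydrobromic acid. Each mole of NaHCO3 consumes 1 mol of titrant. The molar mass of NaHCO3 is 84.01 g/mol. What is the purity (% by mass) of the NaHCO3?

85.1%

n(HBr) = 0.2136 x 0.03452 = 0.007373 mol.
n(NaHCO3) = 0.007373 / 1 = 0.007373 mol.
mass of NaHCO3 = 0.007373 x 84.01 = 0.6194 g.
% purity = 0.6194 / 0.7282 x 100 = 85.1%.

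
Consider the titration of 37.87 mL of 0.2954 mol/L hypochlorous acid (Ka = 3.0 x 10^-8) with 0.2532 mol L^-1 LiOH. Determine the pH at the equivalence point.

n(HClO) = 0.2954 x 0.03787 = 0.01119 mol; V(LiOH) at equivalence = 0.01119/0.2532 = 0.04418 L.
At equivalence all the acid is converted to ClO-; total volume = 0.03787 + 0.04418 = 0.08205 L, so [ClO-] = 0.01119/0.08205 = 0.1363 M.
Kb = Kw/Ka = 1.0e-14 / 3.0 x 10^-8 = 3.33e-7.
[OH^-] = sqrt(Kb x [ClO-]) = sqrt(3.33e-7 x 0.1363) = 0.000213 M.
pOH = 3.67, so pH = 14.00 - 3.67 = 10.33.

10.33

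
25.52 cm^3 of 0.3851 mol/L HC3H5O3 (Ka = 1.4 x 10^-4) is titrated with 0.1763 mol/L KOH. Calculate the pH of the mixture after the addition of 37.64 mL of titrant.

4.17

Initial n(HC3H5O3) = 0.3851 x 0.02552 = 0.009828 mol.
n(KOH) added = 0.1763 x 0.03764 = 0.006636 mol, converting that many moles of HC3H5O3 to C3H5O3-.
Remaining n(HC3H5O3) = 0.003192 mol; n(C3H5O3-) = 0.006636 mol.
By Henderson-Hasselbalch, pH = pKa + log([A^-]/[HA]) = 3.85 + log(0.006636/0.003192) = 3.85 + (+0.32) = 4.17.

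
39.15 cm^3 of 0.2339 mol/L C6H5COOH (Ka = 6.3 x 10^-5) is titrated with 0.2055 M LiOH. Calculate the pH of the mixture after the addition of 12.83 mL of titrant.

Initial n(C6H5COOH) = 0.2339 x 0.03915 = 0.009157 mol.
n(LiOH) added = 0.2055 x 0.01283 = 0.002637 mol, converting that many moles of C6H5COOH to C6H5COO-.
Remaining n(C6H5COOH) = 0.006521 mol; n(C6H5COO-) = 0.002637 mol.
By Henderson-Hasselbalch, pH = pKa + log([A^-]/[HA]) = 4.20 + log(0.002637/0.006521) = 4.20 + (-0.39) = 3.81.

3.81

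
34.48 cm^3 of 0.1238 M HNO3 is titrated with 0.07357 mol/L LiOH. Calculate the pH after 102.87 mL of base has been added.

12.38

n(acid) = 0.1238 x 0.03448 = 0.004269 mol; n(LiOH) added = 0.07357 x 0.1029 = 0.007568 mol.
Base is in excess by 0.007568 - 0.004269 = 0.003300 mol in a total volume of 0.1373 L.
[OH^-] = 0.003300/0.1373 = 0.02402 M, so pOH = 1.62 and pH = 14.00 - 1.62 = 12.38.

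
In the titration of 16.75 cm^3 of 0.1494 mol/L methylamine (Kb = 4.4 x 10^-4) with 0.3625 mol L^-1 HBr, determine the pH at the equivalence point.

n(CH3NH2) = 0.1494 x 0.01675 = 0.002502 mol; V(HBr) at equivalence = 0.002502/0.3625 = 0.006903 L.
At equivalence the base is fully converted to CH3NH3+; total volume = 0.02365 L, so [CH3NH3+] = 0.002502/0.02365 = 0.1058 M.
Ka(CH3NH3+) = Kw/Kb = 1.0e-14 / 4.4 x 10^-4 = 2.27e-11.
[H^+] = sqrt(Ka x [CH3NH3+]) = sqrt(2.27e-11 x 0.1058) = 1.55e-6 M.
pH = -log(1.55e-6) = 5.81.

5.81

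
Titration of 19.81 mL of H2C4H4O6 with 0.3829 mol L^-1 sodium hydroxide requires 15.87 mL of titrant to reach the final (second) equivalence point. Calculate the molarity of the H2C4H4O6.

n(NaOH) = 0.3829 x 0.01587 = 0.006077 mol.
At the final (second) equivalence point, 2 mol OH^- react per mol H2C4H4O6, so n(H2C4H4O6) = 0.006077 / 2 = 0.003038 mol.
[H2C4H4O6] = 0.003038 / 0.01981 L = 0.153 M.

0.153 M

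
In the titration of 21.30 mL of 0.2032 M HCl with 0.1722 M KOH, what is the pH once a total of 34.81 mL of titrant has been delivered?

12.47

n(acid) = 0.2032 x 0.02130 = 0.004328 mol; n(KOH) added = 0.1722 x 0.03481 = 0.005994 mol.
Base is in excess by 0.005994 - 0.004328 = 0.001666 mol in a total volume of 0.05611 L.
[OH^-] = 0.001666/0.05611 = 0.02969 M, so pOH = 1.53 and pH = 14.00 - 1.53 = 12.47.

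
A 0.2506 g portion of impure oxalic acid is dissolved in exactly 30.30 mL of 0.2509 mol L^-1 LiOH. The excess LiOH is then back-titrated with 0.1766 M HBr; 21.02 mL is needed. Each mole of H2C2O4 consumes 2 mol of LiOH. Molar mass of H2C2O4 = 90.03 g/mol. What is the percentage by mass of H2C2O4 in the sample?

Total n(LiOH) added = 0.2509 x 0.03030 = 0.007602 mol.
n(HBr) used = 0.1766 x 0.02102 = 0.003712 mol, which equals the excess n(LiOH).
So n(LiOH) consumed by the sample = 0.007602 - 0.003712 = 0.003890 mol.
n(H2C2O4) = 0.003890 / 2 = 0.001945 mol.
mass H2C2O4 = 0.001945 x 90.03 = 0.1751 g, so %H2C2O4 = 0.1751/0.2506 x 100 = 69.9%.

69.9%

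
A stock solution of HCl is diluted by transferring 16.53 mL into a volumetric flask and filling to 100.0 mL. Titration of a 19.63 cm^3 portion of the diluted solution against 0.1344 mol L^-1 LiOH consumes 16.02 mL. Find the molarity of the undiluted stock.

0.664 M

n(LiOH) = 0.1344 x 0.01602 = 0.002153 mol.
n(HCl) in the aliquot = 0.002153 mol.
[diluted HCl] = 0.002153 / 0.01963 = 0.1097 M.
Dilution factor = 100.0/16.53 = 6.050, so [stock] = 0.1097 x 6.050 = 0.664 M.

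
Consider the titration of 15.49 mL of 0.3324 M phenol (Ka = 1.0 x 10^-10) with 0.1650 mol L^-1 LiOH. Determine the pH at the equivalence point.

n(C6H5OH) = 0.3324 x 0.01549 = 0.005149 mol; V(LiOH) at equivalence = 0.005149/0.1650 = 0.03121 L.
At equivalence all the acid is converted to C6H5O-; total volume = 0.01549 + 0.03121 = 0.04670 L, so [C6H5O-] = 0.005149/0.04670 = 0.1103 M.
Kb = Kw/Ka = 1.0e-14 / 1.0 x 10^-10 = 0.000100.
[OH^-] = sqrt(Kb x [C6H5O-]) = sqrt(0.000100 x 0.1103) = 0.00332 M.
pOH = 2.48, so pH = 14.00 - 2.48 = 11.52.

11.52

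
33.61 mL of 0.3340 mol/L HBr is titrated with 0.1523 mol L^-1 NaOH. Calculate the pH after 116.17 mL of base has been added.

n(acid) = 0.3340 x 0.03361 = 0.01123 mol; n(NaOH) added = 0.1523 x 0.1162 = 0.01769 mol.
Base is in excess by 0.01769 - 0.01123 = 0.006467 mol in a total volume of 0.1498 L.
[OH^-] = 0.006467/0.1498 = 0.04318 M, so pOH = 1.36 and pH = 14.00 - 1.36 = 12.64.

12.64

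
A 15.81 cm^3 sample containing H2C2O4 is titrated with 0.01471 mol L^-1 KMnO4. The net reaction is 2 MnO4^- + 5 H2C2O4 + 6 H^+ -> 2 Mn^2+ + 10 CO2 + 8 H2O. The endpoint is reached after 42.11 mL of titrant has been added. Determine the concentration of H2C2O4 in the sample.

0.0980 M

n(KMnO4) = 0.01471 x 0.04211 = 0.0006194 mol.
From the balanced equation, 2 mol KMnO4 reacts with 5 mol H2C2O4, so n(H2C2O4) = 0.0006194 x 5/2 = 0.001549 mol.
[H2C2O4] = 0.001549 / 0.01581 L = 0.0980 M.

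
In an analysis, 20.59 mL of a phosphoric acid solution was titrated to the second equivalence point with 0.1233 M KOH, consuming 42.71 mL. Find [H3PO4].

n(KOH) = 0.1233 x 0.04271 = 0.005266 mol.
At the second equivalence point, 2 mol OH^- react per mol H3PO4, so n(H3PO4) = 0.005266 / 2 = 0.002633 mol.
[H3PO4] = 0.002633 / 0.02059 L = 0.128 M.

0.128 M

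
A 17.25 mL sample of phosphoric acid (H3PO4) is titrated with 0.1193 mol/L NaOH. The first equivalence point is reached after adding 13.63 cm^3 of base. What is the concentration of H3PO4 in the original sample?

0.0943 M

n(NaOH) = 0.1193 x 0.01363 = 0.001626 mol.
At the first equivalence point, 1 mol OH^- react per mol H3PO4, so n(H3PO4) = 0.001626 / 1 = 0.001626 mol.
[H3PO4] = 0.001626 / 0.01725 L = 0.0943 M.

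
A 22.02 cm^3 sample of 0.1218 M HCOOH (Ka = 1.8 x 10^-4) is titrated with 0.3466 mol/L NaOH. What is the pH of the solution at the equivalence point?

8.35

n(HCOOH) = 0.1218 x 0.02202 = 0.002682 mol; V(NaOH) at equivalence = 0.002682/0.3466 = 0.007738 L.
At equivalence all the acid is converted to HCOO-; total volume = 0.02202 + 0.007738 = 0.02976 L, so [HCOO-] = 0.002682/0.02976 = 0.09013 M.
Kb = Kw/Ka = 1.0e-14 / 1.8 x 10^-4 = 5.56e-11.
[OH^-] = sqrt(Kb x [HCOO-]) = sqrt(5.56e-11 x 0.09013) = 2.24e-6 M.
pOH = 5.65, so pH = 14.00 - 5.65 = 8.35.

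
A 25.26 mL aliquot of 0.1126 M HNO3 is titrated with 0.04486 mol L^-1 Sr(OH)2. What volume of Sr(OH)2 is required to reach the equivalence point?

31.7 mL

n(HNO3) = 0.1126 mol/L x 0.02526 L = 0.002844 mol.
The neutralisation is 2 HNO3 : 1 Sr(OH)2, so n(Sr(OH)2) = 0.002844 x 1/2 = 0.001422 mol.
V(Sr(OH)2) = 0.001422 / 0.04486 = 0.03170 L = 31.7 mL.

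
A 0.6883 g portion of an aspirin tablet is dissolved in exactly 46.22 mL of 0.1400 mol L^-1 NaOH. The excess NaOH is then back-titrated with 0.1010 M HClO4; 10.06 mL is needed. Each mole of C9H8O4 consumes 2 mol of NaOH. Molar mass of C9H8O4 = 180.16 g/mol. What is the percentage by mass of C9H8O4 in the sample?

Total n(NaOH) added = 0.1400 x 0.04622 = 0.006471 mol.
n(HClO4) used = 0.1010 x 0.01006 = 0.001016 mol, which equals the excess n(NaOH).
So n(NaOH) consumed by the sample = 0.006471 - 0.001016 = 0.005455 mol.
n(C9H8O4) = 0.005455 / 2 = 0.002727 mol.
mass C9H8O4 = 0.002727 x 180.16 = 0.4914 g, so %C9H8O4 = 0.4914/0.6883 x 100 = 71.4%.

71.4%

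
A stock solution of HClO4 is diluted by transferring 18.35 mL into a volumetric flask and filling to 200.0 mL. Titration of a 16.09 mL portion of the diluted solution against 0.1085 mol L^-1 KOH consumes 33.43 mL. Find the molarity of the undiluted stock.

n(KOH) = 0.1085 x 0.03343 = 0.003627 mol.
n(HClO4) in the aliquot = 0.003627 mol.
[diluted HClO4] = 0.003627 / 0.01609 = 0.2254 M.
Dilution factor = 200.0/18.35 = 10.90, so [stock] = 0.2254 x 10.90 = 2.46 M.

2.46 M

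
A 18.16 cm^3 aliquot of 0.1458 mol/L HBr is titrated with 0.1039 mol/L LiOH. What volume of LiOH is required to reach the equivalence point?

n(HBr) = 0.1458 mol/L x 0.01816 L = 0.002648 mol.
At equivalence n(LiOH) = n(HBr) = 0.002648 mol.
V(LiOH) = 0.002648 / 0.1039 = 0.02548 L = 25.5 mL.

25.5 mL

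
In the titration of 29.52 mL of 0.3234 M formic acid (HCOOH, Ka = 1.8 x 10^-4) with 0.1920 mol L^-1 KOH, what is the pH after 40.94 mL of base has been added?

Initial n(HCOOH) = 0.3234 x 0.02952 = 0.009547 mol.
n(KOH) added = 0.1920 x 0.04094 = 0.007860 mol, converting that many moles of HCOOH to HCOO-.
Remaining n(HCOOH) = 0.001686 mol; n(HCOO-) = 0.007860 mol.
By Henderson-Hasselbalch, pH = pKa + log([A^-]/[HA]) = 3.74 + log(0.007860/0.001686) = 3.74 + (+0.67) = 4.41.

4.41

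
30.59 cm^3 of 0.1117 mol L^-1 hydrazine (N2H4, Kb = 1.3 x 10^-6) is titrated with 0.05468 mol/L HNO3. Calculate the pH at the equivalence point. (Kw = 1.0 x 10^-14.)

n(N2H4) = 0.1117 x 0.03059 = 0.003417 mol; V(HNO3) at equivalence = 0.003417/0.05468 = 0.06249 L.
At equivalence the base is fully converted to N2H5+; total volume = 0.09308 L, so [N2H5+] = 0.003417/0.09308 = 0.03671 M.
Ka(N2H5+) = Kw/Kb = 1.0e-14 / 1.3 x 10^-6 = 7.69e-9.
[H^+] = sqrt(Ka x [N2H5+]) = sqrt(7.69e-9 x 0.03671) = 1.68e-5 M.
pH = -log(1.68e-5) = 4.77.

4.77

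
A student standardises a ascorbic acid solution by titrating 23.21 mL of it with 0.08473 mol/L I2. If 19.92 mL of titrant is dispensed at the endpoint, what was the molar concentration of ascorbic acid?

0.0727 M

n(I2) = 0.08473 x 0.01992 = 0.001688 mol.
From the balanced equation, 1 mol I2 reacts with 1 mol ascorbic acid, so n(ascorbic acid) = 0.001688 x 1/1 = 0.001688 mol.
[ascorbic acid] = 0.001688 / 0.02321 L = 0.0727 M.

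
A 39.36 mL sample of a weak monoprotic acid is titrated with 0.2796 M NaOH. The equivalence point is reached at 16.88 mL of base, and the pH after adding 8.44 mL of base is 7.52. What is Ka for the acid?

3.0 x 10^-8

8.44 mL is half of the equivalence volume, so this is the half-equivalence point where [HA] = [A^-].
At half-equivalence pH = pKa, so pKa = 7.52.
Ka = 10^(-7.52) = 3.0 x 10^-8.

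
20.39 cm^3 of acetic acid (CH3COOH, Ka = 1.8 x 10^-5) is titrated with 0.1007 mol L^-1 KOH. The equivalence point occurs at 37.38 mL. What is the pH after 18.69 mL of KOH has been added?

18.69 mL is exactly half the equivalence volume (37.38/2), i.e. the half-equivalence point.
There, n(HA) = n(A^-), so pH = pKa = -log(1.8 x 10^-5) = 4.74.

4.74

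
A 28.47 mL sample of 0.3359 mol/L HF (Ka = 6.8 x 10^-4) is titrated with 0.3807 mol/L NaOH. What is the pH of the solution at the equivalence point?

8.21

n(HF) = 0.3359 x 0.02847 = 0.009563 mol; V(NaOH) at equivalence = 0.009563/0.3807 = 0.02512 L.
At equivalence all the acid is converted to F-; total volume = 0.02847 + 0.02512 = 0.05359 L, so [F-] = 0.009563/0.05359 = 0.1784 M.
Kb = Kw/Ka = 1.0e-14 / 6.8 x 10^-4 = 1.47e-11.
[OH^-] = sqrt(Kb x [F-]) = sqrt(1.47e-11 x 0.1784) = 1.62e-6 M.
pOH = 5.79, so pH = 14.00 - 5.79 = 8.21.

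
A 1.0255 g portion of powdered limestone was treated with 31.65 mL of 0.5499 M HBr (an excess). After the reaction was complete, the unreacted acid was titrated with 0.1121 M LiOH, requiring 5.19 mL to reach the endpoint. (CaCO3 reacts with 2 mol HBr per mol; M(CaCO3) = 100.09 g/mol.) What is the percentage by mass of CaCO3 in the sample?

82.1%

Total n(HBr) added = 0.5499 x 0.03165 = 0.01740 mol.
n(LiOH) used = 0.1121 x 0.005190 = 0.0005818 mol, which equals the excess n(HBr).
So n(HBr) consumed by the sample = 0.01740 - 0.0005818 = 0.01682 mol.
n(CaCO3) = 0.01682 / 2 = 0.008411 mol.
mass CaCO3 = 0.008411 x 100.09 = 0.8419 g, so %CaCO3 = 0.8419/1.0255 x 100 = 82.1%.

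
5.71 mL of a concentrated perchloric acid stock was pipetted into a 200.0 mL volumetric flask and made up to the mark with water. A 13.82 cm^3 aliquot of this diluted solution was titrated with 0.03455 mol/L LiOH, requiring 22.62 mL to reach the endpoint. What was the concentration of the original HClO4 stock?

n(LiOH) = 0.03455 x 0.02262 = 0.0007815 mol.
n(HClO4) in the aliquot = 0.0007815 mol.
[diluted HClO4] = 0.0007815 / 0.01382 = 0.05655 M.
Dilution factor = 200.0/5.710 = 35.03, so [stock] = 0.05655 x 35.03 = 1.98 M.

1.98 M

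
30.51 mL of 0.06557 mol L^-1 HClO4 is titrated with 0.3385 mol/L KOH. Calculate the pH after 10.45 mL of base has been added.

12.57

n(acid) = 0.06557 x 0.03051 = 0.002001 mol; n(KOH) added = 0.3385 x 0.01045 = 0.003537 mol.
Base is in excess by 0.003537 - 0.002001 = 0.001537 mol in a total volume of 0.04096 L.
[OH^-] = 0.001537/0.04096 = 0.03752 M, so pOH = 1.43 and pH = 14.00 - 1.43 = 12.57.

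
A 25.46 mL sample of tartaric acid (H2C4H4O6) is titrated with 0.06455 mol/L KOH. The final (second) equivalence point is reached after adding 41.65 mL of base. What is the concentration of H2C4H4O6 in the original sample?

0.0528 M

n(KOH) = 0.06455 x 0.04165 = 0.002689 mol.
At the final (second) equivalence point, 2 mol OH^- react per mol H2C4H4O6, so n(H2C4H4O6) = 0.002689 / 2 = 0.001344 mol.
[H2C4H4O6] = 0.001344 / 0.02546 L = 0.0528 M.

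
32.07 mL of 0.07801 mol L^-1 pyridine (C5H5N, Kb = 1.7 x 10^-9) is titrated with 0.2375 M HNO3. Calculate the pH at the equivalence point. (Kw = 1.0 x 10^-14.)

3.23

n(C5H5N) = 0.07801 x 0.03207 = 0.002502 mol; V(HNO3) at equivalence = 0.002502/0.2375 = 0.01053 L.
At equivalence the base is fully converted to C5H5NH+; total volume = 0.04260 L, so [C5H5NH+] = 0.002502/0.04260 = 0.05872 M.
Ka(C5H5NH+) = Kw/Kb = 1.0e-14 / 1.7 x 10^-9 = 5.88e-6.
[H^+] = sqrt(Ka x [C5H5NH+]) = sqrt(5.88e-6 x 0.05872) = 0.000588 M.
pH = -log(0.000588) = 3.23.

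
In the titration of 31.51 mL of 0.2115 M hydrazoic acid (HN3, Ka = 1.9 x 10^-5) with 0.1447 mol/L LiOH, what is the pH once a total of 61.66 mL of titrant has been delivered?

12.38

n(acid) = 0.2115 x 0.03151 = 0.006664 mol; n(LiOH) added = 0.1447 x 0.06166 = 0.008922 mol.
Base is in excess by 0.008922 - 0.006664 = 0.002258 mol in a total volume of 0.09317 L.
[OH^-] = 0.002258/0.09317 = 0.02423 M, so pOH = 1.62 and pH = 14.00 - 1.62 = 12.38.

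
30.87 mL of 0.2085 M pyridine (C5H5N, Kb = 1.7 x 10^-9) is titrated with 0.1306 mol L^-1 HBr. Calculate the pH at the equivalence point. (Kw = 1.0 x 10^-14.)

n(C5H5N) = 0.2085 x 0.03087 = 0.006436 mol; V(HBr) at equivalence = 0.006436/0.1306 = 0.04928 L.
At equivalence the base is fully converted to C5H5NH+; total volume = 0.08015 L, so [C5H5NH+] = 0.006436/0.08015 = 0.08030 M.
Ka(C5H5NH+) = Kw/Kb = 1.0e-14 / 1.7 x 10^-9 = 5.88e-6.
[H^+] = sqrt(Ka x [C5H5NH+]) = sqrt(5.88e-6 x 0.08030) = 0.000687 M.
pH = -log(0.000687) = 3.16.

3.16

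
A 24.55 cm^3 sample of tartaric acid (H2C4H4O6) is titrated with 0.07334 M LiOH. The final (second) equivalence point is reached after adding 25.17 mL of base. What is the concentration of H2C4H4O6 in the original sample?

0.0376 M

n(LiOH) = 0.07334 x 0.02517 = 0.001846 mol.
At the final (second) equivalence point, 2 mol OH^- react per mol H2C4H4O6, so n(H2C4H4O6) = 0.001846 / 2 = 0.0009230 mol.
[H2C4H4O6] = 0.0009230 / 0.02455 L = 0.0376 M.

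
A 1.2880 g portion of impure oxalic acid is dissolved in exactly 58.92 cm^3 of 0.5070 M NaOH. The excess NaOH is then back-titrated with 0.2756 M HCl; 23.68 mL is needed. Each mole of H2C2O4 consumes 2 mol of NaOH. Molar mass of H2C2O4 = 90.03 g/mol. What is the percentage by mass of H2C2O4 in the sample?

81.6%

Total n(NaOH) added = 0.5070 x 0.05892 = 0.02987 mol.
n(HCl) used = 0.2756 x 0.02368 = 0.006526 mol, which equals the excess n(NaOH).
So n(NaOH) consumed by the sample = 0.02987 - 0.006526 = 0.02335 mol.
n(H2C2O4) = 0.02335 / 2 = 0.01167 mol.
mass H2C2O4 = 0.01167 x 90.03 = 1.051 g, so %H2C2O4 = 1.051/1.2880 x 100 = 81.6%.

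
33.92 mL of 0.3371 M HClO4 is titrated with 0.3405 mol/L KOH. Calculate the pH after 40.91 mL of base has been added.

n(acid) = 0.3371 x 0.03392 = 0.01143 mol; n(KOH) added = 0.3405 x 0.04091 = 0.01393 mol.
Base is in excess by 0.01393 - 0.01143 = 0.002495 mol in a total volume of 0.07483 L.
[OH^-] = 0.002495/0.07483 = 0.03335 M, so pOH = 1.48 and pH = 14.00 - 1.48 = 12.52.

12.52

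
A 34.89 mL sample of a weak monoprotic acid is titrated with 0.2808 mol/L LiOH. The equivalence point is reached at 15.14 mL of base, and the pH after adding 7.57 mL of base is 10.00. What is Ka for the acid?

1.0 x 10^-10

7.57 mL is half of the equivalence volume, so this is the half-equivalence point where [HA] = [A^-].
At half-equivalence pH = pKa, so pKa = 10.00.
Ka = 10^(-10.00) = 1.0 x 10^-10.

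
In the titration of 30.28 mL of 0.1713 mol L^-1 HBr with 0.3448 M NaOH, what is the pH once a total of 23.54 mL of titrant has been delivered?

n(acid) = 0.1713 x 0.03028 = 0.005187 mol; n(NaOH) added = 0.3448 x 0.02354 = 0.008117 mol.
Base is in excess by 0.008117 - 0.005187 = 0.002930 mol in a total volume of 0.05382 L.
[OH^-] = 0.002930/0.05382 = 0.05443 M, so pOH = 1.26 and pH = 14.00 - 1.26 = 12.74.

12.74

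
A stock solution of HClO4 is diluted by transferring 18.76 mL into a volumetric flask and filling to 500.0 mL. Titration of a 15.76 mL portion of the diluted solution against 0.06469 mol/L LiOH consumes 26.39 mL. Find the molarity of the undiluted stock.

2.89 M

n(LiOH) = 0.06469 x 0.02639 = 0.001707 mol.
n(HClO4) in the aliquot = 0.001707 mol.
[diluted HClO4] = 0.001707 / 0.01576 = 0.1083 M.
Dilution factor = 500.0/18.76 = 26.65, so [stock] = 0.1083 x 26.65 = 2.89 M.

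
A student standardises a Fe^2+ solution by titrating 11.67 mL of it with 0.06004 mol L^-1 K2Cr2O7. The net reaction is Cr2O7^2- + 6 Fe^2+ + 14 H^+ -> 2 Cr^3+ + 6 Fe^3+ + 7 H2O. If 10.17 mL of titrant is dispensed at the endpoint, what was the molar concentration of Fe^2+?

n(K2Cr2O7) = 0.06004 x 0.01017 = 0.0006106 mol.
From the balanced equation, 1 mol K2Cr2O7 reacts with 6 mol Fe^2+, so n(Fe^2+) = 0.0006106 x 6/1 = 0.003664 mol.
[Fe^2+] = 0.003664 / 0.01167 L = 0.314 M.

0.314 M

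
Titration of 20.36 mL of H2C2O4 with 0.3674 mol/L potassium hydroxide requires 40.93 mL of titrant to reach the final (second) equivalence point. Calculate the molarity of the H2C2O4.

0.369 M

n(KOH) = 0.3674 x 0.04093 = 0.01504 mol.
At the final (second) equivalence point, 2 mol OH^- react per mol H2C2O4, so n(H2C2O4) = 0.01504 / 2 = 0.007519 mol.
[H2C2O4] = 0.007519 / 0.02036 L = 0.369 M.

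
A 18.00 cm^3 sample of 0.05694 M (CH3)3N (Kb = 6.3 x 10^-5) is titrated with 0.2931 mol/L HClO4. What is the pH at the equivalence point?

5.56

n((CH3)3N) = 0.05694 x 0.01800 = 0.001025 mol; V(HClO4) at equivalence = 0.001025/0.2931 = 0.003497 L.
At equivalence the base is fully converted to (CH3)3NH+; total volume = 0.02150 L, so [(CH3)3NH+] = 0.001025/0.02150 = 0.04768 M.
Ka((CH3)3NH+) = Kw/Kb = 1.0e-14 / 6.3 x 10^-5 = 1.59e-10.
[H^+] = sqrt(Ka x [(CH3)3NH+]) = sqrt(1.59e-10 x 0.04768) = 2.75e-6 M.
pH = -log(2.75e-6) = 5.56.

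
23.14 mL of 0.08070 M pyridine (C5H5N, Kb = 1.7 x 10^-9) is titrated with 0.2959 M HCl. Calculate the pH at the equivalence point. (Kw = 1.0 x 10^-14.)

n(C5H5N) = 0.08070 x 0.02314 = 0.001867 mol; V(HCl) at equivalence = 0.001867/0.2959 = 0.006311 L.
At equivalence the base is fully converted to C5H5NH+; total volume = 0.02945 L, so [C5H5NH+] = 0.001867/0.02945 = 0.06341 M.
Ka(C5H5NH+) = Kw/Kb = 1.0e-14 / 1.7 x 10^-9 = 5.88e-6.
[H^+] = sqrt(Ka x [C5H5NH+]) = sqrt(5.88e-6 x 0.06341) = 0.000611 M.
pH = -log(0.000611) = 3.21.

3.21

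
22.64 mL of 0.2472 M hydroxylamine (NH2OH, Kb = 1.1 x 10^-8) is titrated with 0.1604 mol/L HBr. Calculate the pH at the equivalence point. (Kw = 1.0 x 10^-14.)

3.53

n(NH2OH) = 0.2472 x 0.02264 = 0.005597 mol; V(HBr) at equivalence = 0.005597/0.1604 = 0.03489 L.
At equivalence the base is fully converted to NH3OH+; total volume = 0.05753 L, so [NH3OH+] = 0.005597/0.05753 = 0.09728 M.
Ka(NH3OH+) = Kw/Kb = 1.0e-14 / 1.1 x 10^-8 = 9.09e-7.
[H^+] = sqrt(Ka x [NH3OH+]) = sqrt(9.09e-7 x 0.09728) = 0.000297 M.
pH = -log(0.000297) = 3.53.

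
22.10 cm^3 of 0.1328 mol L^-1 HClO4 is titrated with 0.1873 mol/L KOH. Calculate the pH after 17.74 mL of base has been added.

11.99

n(acid) = 0.1328 x 0.02210 = 0.002935 mol; n(KOH) added = 0.1873 x 0.01774 = 0.003323 mol.
Base is in excess by 0.003323 - 0.002935 = 0.0003878 mol in a total volume of 0.03984 L.
[OH^-] = 0.0003878/0.03984 = 0.009734 M, so pOH = 2.01 and pH = 14.00 - 2.01 = 11.99.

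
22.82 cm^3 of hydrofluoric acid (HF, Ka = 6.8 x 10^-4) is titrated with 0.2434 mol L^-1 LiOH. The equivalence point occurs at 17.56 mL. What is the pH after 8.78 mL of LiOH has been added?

8.78 mL is exactly half the equivalence volume (17.56/2), i.e. the half-equivalence point.
There, n(HA) = n(A^-), so pH = pKa = -log(6.8 x 10^-4) = 3.17.

3.17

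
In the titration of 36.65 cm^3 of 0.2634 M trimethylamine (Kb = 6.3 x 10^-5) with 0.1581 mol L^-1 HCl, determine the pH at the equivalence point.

n((CH3)3N) = 0.2634 x 0.03665 = 0.009654 mol; V(HCl) at equivalence = 0.009654/0.1581 = 0.06106 L.
At equivalence the base is fully converted to (CH3)3NH+; total volume = 0.09771 L, so [(CH3)3NH+] = 0.009654/0.09771 = 0.09880 M.
Ka((CH3)3NH+) = Kw/Kb = 1.0e-14 / 6.3 x 10^-5 = 1.59e-10.
[H^+] = sqrt(Ka x [(CH3)3NH+]) = sqrt(1.59e-10 x 0.09880) = 3.96e-6 M.
pH = -log(3.96e-6) = 5.40.

5.40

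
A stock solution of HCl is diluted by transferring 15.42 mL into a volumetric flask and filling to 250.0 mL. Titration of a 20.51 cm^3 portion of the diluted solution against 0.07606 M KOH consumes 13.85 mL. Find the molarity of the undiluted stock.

0.833 M

n(KOH) = 0.07606 x 0.01385 = 0.001053 mol.
n(HCl) in the aliquot = 0.001053 mol.
[diluted HCl] = 0.001053 / 0.02051 = 0.05136 M.
Dilution factor = 250.0/15.42 = 16.21, so [stock] = 0.05136 x 16.21 = 0.833 M.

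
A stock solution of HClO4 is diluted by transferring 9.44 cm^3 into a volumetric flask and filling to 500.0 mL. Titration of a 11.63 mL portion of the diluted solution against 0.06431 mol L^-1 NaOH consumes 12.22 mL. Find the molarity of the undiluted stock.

n(NaOH) = 0.06431 x 0.01222 = 0.0007859 mol.
n(HClO4) in the aliquot = 0.0007859 mol.
[diluted HClO4] = 0.0007859 / 0.01163 = 0.06757 M.
Dilution factor = 500.0/9.440 = 52.97, so [stock] = 0.06757 x 52.97 = 3.58 M.

3.58 M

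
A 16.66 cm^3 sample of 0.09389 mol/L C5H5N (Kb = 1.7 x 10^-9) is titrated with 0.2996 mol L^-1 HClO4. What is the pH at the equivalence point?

n(C5H5N) = 0.09389 x 0.01666 = 0.001564 mol; V(HClO4) at equivalence = 0.001564/0.2996 = 0.005221 L.
At equivalence the base is fully converted to C5H5NH+; total volume = 0.02188 L, so [C5H5NH+] = 0.001564/0.02188 = 0.07149 M.
Ka(C5H5NH+) = Kw/Kb = 1.0e-14 / 1.7 x 10^-9 = 5.88e-6.
[H^+] = sqrt(Ka x [C5H5NH+]) = sqrt(5.88e-6 x 0.07149) = 0.000648 M.
pH = -log(0.000648) = 3.19.

3.19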